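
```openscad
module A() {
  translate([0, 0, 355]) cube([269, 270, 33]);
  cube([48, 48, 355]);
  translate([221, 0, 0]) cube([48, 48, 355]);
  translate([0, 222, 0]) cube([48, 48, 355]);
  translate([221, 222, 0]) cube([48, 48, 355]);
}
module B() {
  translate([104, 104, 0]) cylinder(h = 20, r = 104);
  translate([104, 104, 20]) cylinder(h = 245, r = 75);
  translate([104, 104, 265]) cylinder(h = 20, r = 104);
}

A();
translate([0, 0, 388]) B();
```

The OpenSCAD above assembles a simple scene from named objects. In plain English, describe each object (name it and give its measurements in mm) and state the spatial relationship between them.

A is a simple wooden stool: a rectangular seat 269 mm (x) by 270 mm (y), 33 mm thick, top face at z = 388 mm, on four square legs, each 48×48 mm in cross-section. The legs rest on z = 0, each flush with a corner of the seat.

B is a spool: two coaxial disc flanges of radius 104 mm and thickness 20 mm, joined by a core cylinder of radius 75 mm and height 245 mm. The lower flange rests on z = 0 and the three cylinders share a vertical axis.

The spool is on top of the stool.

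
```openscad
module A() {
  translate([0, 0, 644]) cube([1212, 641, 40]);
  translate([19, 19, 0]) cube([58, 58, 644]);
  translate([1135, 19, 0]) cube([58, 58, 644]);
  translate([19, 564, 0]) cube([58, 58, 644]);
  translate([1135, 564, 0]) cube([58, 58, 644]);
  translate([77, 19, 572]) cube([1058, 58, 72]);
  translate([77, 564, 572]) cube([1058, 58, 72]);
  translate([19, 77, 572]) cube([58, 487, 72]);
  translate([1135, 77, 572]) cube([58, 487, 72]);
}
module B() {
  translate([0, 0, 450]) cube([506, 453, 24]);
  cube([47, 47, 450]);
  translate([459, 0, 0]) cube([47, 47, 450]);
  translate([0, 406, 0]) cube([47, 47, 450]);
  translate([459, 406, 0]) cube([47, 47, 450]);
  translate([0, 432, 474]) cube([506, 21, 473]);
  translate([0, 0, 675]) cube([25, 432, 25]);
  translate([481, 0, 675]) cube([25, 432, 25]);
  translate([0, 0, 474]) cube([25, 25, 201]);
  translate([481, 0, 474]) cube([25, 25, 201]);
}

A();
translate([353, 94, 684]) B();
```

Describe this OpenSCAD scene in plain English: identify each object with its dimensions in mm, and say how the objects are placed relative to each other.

A is a table with a 1212×641 mm rectangular top, 40 mm thick, top surface at z = 684 mm, supported by four 58×58 mm square legs, each inset 19 mm from the nearest pair of top edges, running from the floor. Four apron rails, 58 mm thick and 72 mm tall, run between adjacent legs with their top edges flush with the underside of the top and their outer faces flush with the legs' outer faces.

B is a chair. The seat is a 506×453×24 mm slab with its top at z = 474 mm, on four 47×47 mm corner legs (flush with the seat edges, standing on z = 0). A flat backrest 21 mm thick, 473 mm tall, spans the full seat width and rises from the seat top along its +y edge, rear face flush with the rear of the seat. Two armrests of 25×25 mm section run along each side from the seat's front edge to the front of the backrest, top faces 226 mm above the seat top and outer faces flush with the seat's x-edges; a 25×25 mm post under the front of each armrest stands on the seat at the front corner.

The chair is on top of the table, centred.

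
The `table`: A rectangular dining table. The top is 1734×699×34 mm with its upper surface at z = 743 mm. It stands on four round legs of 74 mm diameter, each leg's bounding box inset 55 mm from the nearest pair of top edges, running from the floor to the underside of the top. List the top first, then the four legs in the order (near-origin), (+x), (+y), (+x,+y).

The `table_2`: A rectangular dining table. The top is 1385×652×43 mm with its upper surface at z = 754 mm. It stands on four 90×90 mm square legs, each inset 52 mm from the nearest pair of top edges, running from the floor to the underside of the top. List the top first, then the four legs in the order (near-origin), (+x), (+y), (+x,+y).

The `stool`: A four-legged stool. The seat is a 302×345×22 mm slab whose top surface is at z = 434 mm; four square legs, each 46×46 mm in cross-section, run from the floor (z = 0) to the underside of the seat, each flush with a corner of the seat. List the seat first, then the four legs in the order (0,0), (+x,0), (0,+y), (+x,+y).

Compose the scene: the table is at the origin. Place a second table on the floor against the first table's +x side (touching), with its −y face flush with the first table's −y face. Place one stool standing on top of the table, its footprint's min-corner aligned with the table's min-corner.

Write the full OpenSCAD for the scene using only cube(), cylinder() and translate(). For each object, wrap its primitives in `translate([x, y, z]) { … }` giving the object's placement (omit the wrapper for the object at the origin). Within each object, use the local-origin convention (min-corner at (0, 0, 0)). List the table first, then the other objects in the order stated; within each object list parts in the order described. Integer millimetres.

translate([0, 0, 709]) cube([1734, 699, 34]);
translate([92, 92, 0]) cylinder(h = 709, r = 37);
translate([1642, 92, 0]) cylinder(h = 709, r = 37);
translate([92, 607, 0]) cylinder(h = 709, r = 37);
translate([1642, 607, 0]) cylinder(h = 709, r = 37);
translate([1734, 0, 0]) {
  translate([0, 0, 711]) cube([1385, 652, 43]);
  translate([52, 52, 0]) cube([90, 90, 711]);
  translate([1243, 52, 0]) cube([90, 90, 711]);
  translate([52, 510, 0]) cube([90, 90, 711]);
  translate([1243, 510, 0]) cube([90, 90, 711]);
}
translate([0, 0, 743]) {
  translate([0, 0, 412]) cube([302, 345, 22]);
  cube([46, 46, 412]);
  translate([256, 0, 0]) cube([46, 46, 412]);
  translate([0, 299, 0]) cube([46, 46, 412]);
  translate([256, 299, 0]) cube([46, 46, 412]);
}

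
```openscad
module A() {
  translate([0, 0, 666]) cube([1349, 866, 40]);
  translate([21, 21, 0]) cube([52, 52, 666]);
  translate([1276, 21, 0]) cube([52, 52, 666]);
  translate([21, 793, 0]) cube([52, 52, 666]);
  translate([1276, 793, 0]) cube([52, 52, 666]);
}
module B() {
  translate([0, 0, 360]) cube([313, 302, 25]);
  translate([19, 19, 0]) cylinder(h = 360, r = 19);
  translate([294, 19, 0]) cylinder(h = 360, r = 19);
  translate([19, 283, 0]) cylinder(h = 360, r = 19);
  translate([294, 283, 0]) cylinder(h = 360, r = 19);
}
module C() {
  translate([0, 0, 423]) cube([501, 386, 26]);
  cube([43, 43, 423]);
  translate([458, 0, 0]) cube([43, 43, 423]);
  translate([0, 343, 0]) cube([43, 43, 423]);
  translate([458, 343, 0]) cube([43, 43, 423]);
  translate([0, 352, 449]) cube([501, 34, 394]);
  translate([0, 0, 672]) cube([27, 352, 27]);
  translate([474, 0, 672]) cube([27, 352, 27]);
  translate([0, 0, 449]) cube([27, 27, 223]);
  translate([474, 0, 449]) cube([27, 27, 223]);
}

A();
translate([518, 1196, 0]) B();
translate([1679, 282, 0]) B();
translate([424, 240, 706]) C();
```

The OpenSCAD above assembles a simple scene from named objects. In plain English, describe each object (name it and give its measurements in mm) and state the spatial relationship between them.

A is a table with a 1349×866 mm rectangular top, 40 mm thick, top surface at z = 706 mm, supported by four 52×52 mm square legs, each inset 21 mm from the nearest pair of top edges, running from the floor.

B is a simple wooden stool: a rectangular seat 313 mm (x) by 302 mm (y), 25 mm thick, top face at z = 385 mm, on four round legs, each 38 mm in diameter. The legs rest on z = 0, each leg's axis is inset half a diameter from the nearest pair of seat edges (so the leg's bounding box is flush with the corner).

C is a chair. The seat is a 501×386×26 mm slab with its top at z = 449 mm, on four 43×43 mm corner legs (flush with the seat edges, standing on z = 0). A flat backrest 34 mm thick, 394 mm tall, spans the full seat width and rises from the seat top along its +y edge, rear face flush with the rear of the seat. Two armrests of 27×27 mm section run along each side from the seat's front edge to the front of the backrest, top faces 250 mm above the seat top and outer faces flush with the seat's x-edges; a 27×27 mm post under the front of each armrest stands on the seat at the front corner.

Two stools sit around the table at the +y, +x sides. The chair is on top of the table, centred.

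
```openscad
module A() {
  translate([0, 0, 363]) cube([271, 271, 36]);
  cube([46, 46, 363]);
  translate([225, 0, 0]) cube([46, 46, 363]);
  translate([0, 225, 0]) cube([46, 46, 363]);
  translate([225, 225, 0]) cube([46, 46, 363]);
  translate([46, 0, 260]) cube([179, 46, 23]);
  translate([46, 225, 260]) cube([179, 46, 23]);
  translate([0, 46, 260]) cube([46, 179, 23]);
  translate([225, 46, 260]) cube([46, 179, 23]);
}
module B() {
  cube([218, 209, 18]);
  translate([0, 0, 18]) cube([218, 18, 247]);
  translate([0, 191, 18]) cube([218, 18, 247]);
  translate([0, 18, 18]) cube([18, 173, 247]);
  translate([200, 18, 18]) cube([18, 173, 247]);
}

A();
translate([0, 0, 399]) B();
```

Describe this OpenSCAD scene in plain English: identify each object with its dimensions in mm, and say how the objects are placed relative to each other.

A is a simple wooden stool: a rectangular seat 271 mm (x) by 271 mm (y), 36 mm thick, top face at z = 399 mm, on four square legs, each 46×46 mm in cross-section. The legs rest on z = 0, each flush with a corner of the seat. Four stretchers, 46 mm wide and 23 mm tall, connect adjacent legs with their undersides at z = 260 mm, each running between the inner faces of the legs it joins and aligned with the legs' outer faces on the other axis.

B is an open-topped rectangular box: outside dimensions 218×209×265 mm, with a uniform wall and base thickness of 18 mm. The base is a full 218×209 slab on the floor; four walls sit on top of the base. The front and back walls (the −y and +y sides) span the full width; the two side walls fit between them.

The open box is on top of the stool.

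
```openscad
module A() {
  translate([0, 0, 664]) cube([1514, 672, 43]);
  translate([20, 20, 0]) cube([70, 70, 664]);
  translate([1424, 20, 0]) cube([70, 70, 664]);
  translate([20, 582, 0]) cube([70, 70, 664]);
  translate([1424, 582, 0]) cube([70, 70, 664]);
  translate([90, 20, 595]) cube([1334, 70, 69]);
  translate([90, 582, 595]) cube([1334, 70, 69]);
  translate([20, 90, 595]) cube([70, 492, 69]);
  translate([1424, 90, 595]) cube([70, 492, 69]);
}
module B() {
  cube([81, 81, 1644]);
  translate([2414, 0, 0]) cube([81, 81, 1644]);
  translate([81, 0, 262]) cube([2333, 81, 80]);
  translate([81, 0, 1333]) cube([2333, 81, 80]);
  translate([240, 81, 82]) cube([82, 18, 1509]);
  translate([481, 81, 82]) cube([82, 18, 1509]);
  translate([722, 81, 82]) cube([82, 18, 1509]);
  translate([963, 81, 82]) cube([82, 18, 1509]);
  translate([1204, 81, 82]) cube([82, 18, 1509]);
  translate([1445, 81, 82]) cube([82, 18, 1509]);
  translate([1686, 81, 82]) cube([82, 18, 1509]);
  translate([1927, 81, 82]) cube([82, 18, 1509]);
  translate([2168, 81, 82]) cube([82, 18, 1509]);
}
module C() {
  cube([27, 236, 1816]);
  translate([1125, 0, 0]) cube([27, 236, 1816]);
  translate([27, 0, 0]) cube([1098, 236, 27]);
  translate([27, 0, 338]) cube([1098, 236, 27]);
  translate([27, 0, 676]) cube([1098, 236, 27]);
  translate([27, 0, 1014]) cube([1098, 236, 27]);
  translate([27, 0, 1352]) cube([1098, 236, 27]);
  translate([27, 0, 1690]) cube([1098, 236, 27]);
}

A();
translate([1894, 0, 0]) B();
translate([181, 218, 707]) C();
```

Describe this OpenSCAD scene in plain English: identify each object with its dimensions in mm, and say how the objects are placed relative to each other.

A is a rectangular dining table. The top is 1514×672×43 mm with its upper surface at z = 707 mm. It stands on four 70×70 mm square legs, each inset 20 mm from the nearest pair of top edges, running from the floor to the underside of the top. Four apron rails, 70 mm thick and 69 mm tall, run between adjacent legs with their top edges flush with the underside of the top and their outer faces flush with the legs' outer faces.

B is a fence section. Two 81×81 mm posts, 1644 mm tall, stand on the floor with a clear span of 2333 mm between their inner faces. Two horizontal rails of 81×80 mm section span the gap between the posts with their undersides at z = 262 mm and z = 1333 mm, flush with the posts' −y face. 9 pickets, each 82 mm wide, 18 mm thick and 1509 mm tall, are fixed to the +y face of the rails with their bottoms at z = 82 mm, evenly spaced across the span with equal gaps (rounded down to the nearest mm) at the −x end and between each pair — any rounding remainder accumulates at the +x end.

C is an open bookshelf. Two side panels, each 27 mm thick, 236 mm deep and 1816 mm tall, stand 1152 mm apart (outside-to-outside). Between them sit 6 shelves, each 27 mm thick and 236 mm deep, spanning the full gap between the sides. The bottom shelf rests on the floor (its underside at z = 0) and the clear gap between one shelf's top and the next shelf's underside is 311 mm.

The fence section is on the floor beside the table on its +x side. The bookshelf is on top of the table, centred.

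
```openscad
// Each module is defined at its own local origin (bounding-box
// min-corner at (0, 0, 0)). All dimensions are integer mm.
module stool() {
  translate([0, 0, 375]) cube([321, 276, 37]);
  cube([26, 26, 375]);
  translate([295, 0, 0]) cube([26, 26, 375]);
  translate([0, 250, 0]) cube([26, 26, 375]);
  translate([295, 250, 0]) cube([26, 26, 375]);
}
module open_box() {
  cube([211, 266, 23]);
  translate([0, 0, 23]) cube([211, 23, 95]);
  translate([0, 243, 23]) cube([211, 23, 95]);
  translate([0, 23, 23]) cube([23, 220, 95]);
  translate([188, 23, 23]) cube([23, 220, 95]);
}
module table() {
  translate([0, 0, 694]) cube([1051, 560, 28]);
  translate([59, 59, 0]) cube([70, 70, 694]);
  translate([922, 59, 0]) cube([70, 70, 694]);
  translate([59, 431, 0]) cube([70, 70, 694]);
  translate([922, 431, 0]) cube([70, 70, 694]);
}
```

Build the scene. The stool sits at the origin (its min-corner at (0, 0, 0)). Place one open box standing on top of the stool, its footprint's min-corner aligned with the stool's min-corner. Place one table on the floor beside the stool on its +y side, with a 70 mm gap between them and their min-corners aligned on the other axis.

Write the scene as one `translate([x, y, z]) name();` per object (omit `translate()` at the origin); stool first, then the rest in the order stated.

stool();
translate([0, 0, 412]) open_box();
translate([0, 346, 0]) table();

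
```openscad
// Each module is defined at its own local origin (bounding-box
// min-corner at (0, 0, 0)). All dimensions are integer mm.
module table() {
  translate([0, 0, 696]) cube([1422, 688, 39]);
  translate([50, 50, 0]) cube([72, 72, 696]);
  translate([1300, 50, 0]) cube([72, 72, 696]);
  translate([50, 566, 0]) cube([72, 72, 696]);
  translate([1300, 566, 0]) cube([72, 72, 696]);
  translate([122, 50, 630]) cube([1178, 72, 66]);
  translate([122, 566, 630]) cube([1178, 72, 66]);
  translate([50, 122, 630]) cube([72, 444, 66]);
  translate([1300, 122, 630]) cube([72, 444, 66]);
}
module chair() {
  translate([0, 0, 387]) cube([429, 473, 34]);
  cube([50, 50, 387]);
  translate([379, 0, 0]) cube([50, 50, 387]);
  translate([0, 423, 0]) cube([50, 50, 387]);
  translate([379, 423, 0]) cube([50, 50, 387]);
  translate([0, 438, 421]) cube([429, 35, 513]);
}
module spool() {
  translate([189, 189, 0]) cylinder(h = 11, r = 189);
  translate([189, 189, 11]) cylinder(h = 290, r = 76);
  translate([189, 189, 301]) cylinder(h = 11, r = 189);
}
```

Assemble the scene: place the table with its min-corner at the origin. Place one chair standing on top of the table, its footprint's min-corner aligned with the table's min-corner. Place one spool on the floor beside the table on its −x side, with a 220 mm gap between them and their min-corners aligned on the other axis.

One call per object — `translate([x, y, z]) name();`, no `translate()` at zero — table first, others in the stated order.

table();
translate([0, 0, 735]) chair();
translate([-598, 0, 0]) spool();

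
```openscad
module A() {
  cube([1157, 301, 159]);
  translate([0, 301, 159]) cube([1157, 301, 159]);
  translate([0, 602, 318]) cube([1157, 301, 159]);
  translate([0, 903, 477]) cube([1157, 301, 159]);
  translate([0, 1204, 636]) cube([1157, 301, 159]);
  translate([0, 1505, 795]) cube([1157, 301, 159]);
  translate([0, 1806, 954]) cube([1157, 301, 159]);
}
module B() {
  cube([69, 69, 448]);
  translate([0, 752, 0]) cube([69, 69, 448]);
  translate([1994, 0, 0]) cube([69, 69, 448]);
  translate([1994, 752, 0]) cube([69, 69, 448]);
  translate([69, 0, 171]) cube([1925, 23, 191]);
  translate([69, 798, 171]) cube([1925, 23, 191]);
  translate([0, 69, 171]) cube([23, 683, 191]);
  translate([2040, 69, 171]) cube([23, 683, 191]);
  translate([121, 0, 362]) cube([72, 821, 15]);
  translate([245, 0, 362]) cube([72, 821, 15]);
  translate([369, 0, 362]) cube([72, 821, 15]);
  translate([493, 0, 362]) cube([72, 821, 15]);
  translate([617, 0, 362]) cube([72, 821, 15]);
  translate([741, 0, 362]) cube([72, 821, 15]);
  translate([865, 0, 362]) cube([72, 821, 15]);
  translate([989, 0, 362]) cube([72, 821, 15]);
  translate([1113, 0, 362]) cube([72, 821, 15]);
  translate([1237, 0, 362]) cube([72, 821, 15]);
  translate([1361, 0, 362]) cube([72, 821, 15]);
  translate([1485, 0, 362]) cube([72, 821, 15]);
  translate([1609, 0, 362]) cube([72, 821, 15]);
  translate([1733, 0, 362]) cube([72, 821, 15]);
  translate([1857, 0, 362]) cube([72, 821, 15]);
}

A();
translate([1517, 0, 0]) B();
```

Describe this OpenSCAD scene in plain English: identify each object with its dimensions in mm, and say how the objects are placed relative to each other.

A is a run of 7 identical solid stair steps. Each tread is 1157×301 mm and each step block is 159 mm high. Step 1 rests on the floor; step k is offset from step 1 by (k−1)×301 mm in y and (k−1)×159 mm in z.

B is a bed frame 2063 mm long (x) by 821 mm wide (y). Four 69×69 mm corner posts, 448 mm tall, at the corners of the footprint. Four rails of 23 mm thickness and 191 mm height run between adjacent posts with their undersides at z = 171 mm, their outer faces flush with the outside of the frame (the two x-running rails run between the posts' inner faces; the two y-running rails run between the posts' inner faces). 15 slats, each 72 mm wide (x) and 15 mm thick, lie across the top of the two x-running rails, running the full 821 mm width of the frame in y; the slats are evenly spaced along x between the inner faces of the end posts with equal gaps (rounded down to the nearest mm) at the −x end and between each pair — any rounding remainder accumulates at the +x end.

The bed frame is on the floor beside the staircase on its +x side.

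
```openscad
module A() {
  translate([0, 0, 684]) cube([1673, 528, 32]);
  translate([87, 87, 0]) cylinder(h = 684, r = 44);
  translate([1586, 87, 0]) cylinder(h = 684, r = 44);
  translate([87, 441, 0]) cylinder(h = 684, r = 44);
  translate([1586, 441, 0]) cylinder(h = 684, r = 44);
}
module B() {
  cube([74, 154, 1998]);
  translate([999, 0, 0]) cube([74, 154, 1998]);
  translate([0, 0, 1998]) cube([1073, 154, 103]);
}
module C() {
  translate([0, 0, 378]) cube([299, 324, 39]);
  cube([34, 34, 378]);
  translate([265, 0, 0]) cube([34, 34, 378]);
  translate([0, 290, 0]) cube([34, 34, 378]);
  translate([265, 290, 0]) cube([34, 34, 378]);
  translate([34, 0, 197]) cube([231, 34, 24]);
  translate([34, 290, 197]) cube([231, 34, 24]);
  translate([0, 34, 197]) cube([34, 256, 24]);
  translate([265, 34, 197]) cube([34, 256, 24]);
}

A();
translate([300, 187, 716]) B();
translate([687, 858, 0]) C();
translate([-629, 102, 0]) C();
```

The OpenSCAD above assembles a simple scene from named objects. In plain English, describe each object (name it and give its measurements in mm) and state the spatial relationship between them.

A is a rectangular dining table. The top is 1673×528×32 mm with its upper surface at z = 716 mm. It stands on four round legs of 88 mm diameter, each leg's bounding box inset 43 mm from the nearest pair of top edges, running from the floor to the underside of the top.

B is a rectangular door frame: two vertical jambs of 74×154 mm section, 1998 mm tall, with a clear opening 925 mm wide between their inner faces. A header 103 mm tall and 154 mm deep lies on top of the jambs and spans the full outside width.

C is a simple wooden stool: a rectangular seat 299 mm (x) by 324 mm (y), 39 mm thick, top face at z = 417 mm, on four square legs, each 34×34 mm in cross-section. The legs rest on z = 0, each flush with a corner of the seat. Four stretchers, 34 mm wide and 24 mm tall, connect adjacent legs with their undersides at z = 197 mm, each running between the inner faces of the legs it joins and aligned with the legs' outer faces on the other axis.

The door frame is on top of the table, centred. Two stools sit around the table at the +y, −x sides.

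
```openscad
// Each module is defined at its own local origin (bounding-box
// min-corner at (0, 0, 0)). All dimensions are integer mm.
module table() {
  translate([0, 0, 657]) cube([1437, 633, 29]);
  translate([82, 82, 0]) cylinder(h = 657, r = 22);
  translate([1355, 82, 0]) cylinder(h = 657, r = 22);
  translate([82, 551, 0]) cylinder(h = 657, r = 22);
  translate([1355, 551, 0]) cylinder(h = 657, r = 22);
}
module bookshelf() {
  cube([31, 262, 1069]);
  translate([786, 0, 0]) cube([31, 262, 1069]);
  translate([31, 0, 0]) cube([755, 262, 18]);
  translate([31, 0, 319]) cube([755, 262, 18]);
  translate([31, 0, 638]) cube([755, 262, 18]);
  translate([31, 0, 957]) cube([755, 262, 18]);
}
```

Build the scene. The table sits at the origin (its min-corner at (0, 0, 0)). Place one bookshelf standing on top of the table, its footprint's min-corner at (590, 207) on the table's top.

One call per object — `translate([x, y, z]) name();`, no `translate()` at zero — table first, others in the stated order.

table();
translate([590, 207, 686]) bookshelf();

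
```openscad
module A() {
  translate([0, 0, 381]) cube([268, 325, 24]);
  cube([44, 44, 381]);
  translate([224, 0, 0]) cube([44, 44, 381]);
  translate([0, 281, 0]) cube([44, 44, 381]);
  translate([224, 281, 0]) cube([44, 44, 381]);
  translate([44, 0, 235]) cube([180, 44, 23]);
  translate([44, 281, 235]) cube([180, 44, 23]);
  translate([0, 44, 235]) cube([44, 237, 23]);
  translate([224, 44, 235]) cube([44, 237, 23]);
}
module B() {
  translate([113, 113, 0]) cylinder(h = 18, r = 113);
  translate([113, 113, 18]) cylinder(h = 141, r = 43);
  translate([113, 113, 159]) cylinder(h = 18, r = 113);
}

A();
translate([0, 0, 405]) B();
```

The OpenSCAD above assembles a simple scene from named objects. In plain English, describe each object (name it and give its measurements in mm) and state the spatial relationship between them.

A is a four-legged stool. The seat is 268×325 mm, 24 mm thick, top at z = 405 mm. It stands on four square legs, each 44×44 mm in cross-section, from z = 0 to the seat underside, each flush with a corner of the seat. Four stretchers, 44 mm wide and 23 mm tall, connect adjacent legs with their undersides at z = 235 mm, each running between the inner faces of the legs it joins and aligned with the legs' outer faces on the other axis.

B is a spool: two coaxial disc flanges of radius 113 mm and thickness 18 mm, joined by a core cylinder of radius 43 mm and height 141 mm. The lower flange rests on z = 0 and the three cylinders share a vertical axis.

The spool is on top of the stool.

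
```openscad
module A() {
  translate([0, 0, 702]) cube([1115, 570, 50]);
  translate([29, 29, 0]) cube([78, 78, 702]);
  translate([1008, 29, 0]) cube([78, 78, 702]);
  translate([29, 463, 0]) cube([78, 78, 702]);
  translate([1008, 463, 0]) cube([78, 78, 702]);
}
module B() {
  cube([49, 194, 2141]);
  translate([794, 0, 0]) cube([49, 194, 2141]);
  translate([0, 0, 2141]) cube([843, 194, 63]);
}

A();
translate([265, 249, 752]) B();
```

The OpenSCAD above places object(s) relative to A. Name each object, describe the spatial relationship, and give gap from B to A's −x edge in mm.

The door frame's min-x is at 265; the table's min-x is 0; gap = 265 mm.

A is a table. B is a door frame. The door frame is on top of the table. The gap from the door frame to the table's −x edge is 265 mm.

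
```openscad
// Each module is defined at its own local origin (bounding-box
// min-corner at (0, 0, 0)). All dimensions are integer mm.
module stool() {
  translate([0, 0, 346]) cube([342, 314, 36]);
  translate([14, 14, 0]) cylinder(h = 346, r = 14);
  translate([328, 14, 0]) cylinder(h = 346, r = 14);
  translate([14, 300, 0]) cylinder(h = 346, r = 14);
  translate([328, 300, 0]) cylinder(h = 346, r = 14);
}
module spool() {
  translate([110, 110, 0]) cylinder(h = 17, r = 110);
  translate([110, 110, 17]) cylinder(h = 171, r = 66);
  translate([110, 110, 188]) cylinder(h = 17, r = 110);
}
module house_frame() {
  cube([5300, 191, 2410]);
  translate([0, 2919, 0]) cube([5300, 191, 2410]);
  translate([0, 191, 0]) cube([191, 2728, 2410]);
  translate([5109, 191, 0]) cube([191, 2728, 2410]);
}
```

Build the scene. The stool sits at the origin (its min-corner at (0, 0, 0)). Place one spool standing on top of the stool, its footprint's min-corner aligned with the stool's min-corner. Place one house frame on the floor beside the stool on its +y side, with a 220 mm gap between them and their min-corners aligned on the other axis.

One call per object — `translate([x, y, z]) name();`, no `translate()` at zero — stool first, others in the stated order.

stool();
translate([0, 0, 382]) spool();
translate([0, 534, 0]) house_frame();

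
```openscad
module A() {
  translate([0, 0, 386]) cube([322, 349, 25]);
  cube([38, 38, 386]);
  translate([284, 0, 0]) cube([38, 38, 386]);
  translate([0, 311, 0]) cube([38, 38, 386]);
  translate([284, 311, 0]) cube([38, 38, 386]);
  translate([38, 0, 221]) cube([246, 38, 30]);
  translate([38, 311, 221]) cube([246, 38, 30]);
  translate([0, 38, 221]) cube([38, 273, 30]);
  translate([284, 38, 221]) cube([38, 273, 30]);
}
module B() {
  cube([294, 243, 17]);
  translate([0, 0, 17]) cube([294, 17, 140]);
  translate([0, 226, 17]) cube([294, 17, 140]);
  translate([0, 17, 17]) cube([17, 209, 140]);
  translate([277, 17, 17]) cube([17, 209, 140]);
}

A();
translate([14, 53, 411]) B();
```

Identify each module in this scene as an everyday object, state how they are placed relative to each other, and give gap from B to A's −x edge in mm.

A is a stool. B is an open box. The open box is on top of the stool, centred. The gap from the open box to the stool's −x edge is 14 mm.

The open box's min-x is at 14; the stool's min-x is 0; gap = 14 mm.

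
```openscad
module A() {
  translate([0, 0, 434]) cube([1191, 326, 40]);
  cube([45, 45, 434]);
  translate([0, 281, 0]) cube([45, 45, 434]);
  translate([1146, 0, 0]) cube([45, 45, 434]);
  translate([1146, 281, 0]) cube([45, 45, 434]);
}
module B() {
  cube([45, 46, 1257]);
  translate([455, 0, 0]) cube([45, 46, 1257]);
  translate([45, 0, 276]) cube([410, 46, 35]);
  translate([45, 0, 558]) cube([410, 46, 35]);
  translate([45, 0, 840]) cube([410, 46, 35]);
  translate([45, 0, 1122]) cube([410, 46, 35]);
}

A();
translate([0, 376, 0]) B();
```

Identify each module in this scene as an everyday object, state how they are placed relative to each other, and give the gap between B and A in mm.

The ladder's nearest face is 50 mm from the bench's +y face.

A is a bench. B is a ladder. The ladder is on the floor beside the bench on its +y side. The gap between the ladder and the bench is 50 mm.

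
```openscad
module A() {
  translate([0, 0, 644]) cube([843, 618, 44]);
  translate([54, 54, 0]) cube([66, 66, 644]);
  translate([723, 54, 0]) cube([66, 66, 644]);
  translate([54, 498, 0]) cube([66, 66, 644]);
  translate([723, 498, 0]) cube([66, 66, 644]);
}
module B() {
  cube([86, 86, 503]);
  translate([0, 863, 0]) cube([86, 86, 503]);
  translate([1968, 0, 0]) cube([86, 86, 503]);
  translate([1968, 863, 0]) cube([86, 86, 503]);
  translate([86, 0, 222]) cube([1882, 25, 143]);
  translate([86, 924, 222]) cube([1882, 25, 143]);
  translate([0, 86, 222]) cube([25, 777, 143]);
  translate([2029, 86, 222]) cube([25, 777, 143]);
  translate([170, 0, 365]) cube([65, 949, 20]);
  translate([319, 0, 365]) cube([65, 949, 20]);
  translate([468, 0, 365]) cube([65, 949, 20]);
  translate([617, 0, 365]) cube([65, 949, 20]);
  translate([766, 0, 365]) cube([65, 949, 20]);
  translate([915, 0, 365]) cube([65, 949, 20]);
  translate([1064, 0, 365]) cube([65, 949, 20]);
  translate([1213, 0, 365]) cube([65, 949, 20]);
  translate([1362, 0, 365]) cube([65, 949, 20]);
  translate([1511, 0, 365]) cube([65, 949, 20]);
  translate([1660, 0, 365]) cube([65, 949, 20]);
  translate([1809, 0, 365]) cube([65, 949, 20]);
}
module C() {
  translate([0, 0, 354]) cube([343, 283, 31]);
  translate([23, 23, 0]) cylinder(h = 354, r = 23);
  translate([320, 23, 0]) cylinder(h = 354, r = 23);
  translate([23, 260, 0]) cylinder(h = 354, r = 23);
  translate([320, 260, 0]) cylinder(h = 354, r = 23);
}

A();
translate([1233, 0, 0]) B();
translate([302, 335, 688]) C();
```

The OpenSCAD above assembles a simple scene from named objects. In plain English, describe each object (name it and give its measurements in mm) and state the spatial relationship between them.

A is a table with a 843×618 mm rectangular top, 44 mm thick, top surface at z = 688 mm, supported by four 66×66 mm square legs, each inset 54 mm from the nearest pair of top edges, running from the floor.

B is a bed frame 2054 mm long (x) by 949 mm wide (y). Four 86×86 mm corner posts, 503 mm tall, at the corners of the footprint. Four rails of 25 mm thickness and 143 mm height run between adjacent posts with their undersides at z = 222 mm, their outer faces flush with the outside of the frame (the two x-running rails run between the posts' inner faces; the two y-running rails run between the posts' inner faces). 12 slats, each 65 mm wide (x) and 20 mm thick, lie across the top of the two x-running rails, running the full 949 mm width of the frame in y; the slats are evenly spaced along x between the inner faces of the end posts with equal gaps (rounded down to the nearest mm) at the −x end and between each pair — any rounding remainder accumulates at the +x end.

C is a four-legged stool. The seat is 343×283 mm, 31 mm thick, top at z = 385 mm. It stands on four round legs, each 46 mm in diameter, from z = 0 to the seat underside, each leg's axis is inset half a diameter from the nearest pair of seat edges (so the leg's bounding box is flush with the corner).

The bed frame is on the floor beside the table on its +x side. The stool is on top of the table.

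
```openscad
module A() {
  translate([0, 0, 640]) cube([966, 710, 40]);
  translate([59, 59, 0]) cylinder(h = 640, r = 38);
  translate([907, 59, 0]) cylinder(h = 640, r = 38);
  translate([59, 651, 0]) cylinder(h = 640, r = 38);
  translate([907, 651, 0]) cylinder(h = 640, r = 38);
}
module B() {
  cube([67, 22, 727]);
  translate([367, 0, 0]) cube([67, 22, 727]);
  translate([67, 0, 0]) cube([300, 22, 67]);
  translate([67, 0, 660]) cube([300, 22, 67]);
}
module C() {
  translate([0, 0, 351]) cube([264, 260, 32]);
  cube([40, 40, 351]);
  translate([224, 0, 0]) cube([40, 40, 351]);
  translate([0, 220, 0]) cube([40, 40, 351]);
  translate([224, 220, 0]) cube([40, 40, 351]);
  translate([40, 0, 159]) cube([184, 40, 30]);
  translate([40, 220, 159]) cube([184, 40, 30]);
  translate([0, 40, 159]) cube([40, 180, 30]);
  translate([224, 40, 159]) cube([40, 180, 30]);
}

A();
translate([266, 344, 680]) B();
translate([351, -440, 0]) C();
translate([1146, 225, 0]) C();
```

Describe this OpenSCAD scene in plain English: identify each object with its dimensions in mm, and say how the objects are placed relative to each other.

A is a rectangular dining table. The top is 966×710×40 mm with its upper surface at z = 680 mm. It stands on four round legs of 76 mm diameter, each leg's bounding box inset 21 mm from the nearest pair of top edges, running from the floor to the underside of the top.

B is a picture frame with a 300×593 mm rectangular opening (x by z) and a uniform 67 mm border on every side. Frame depth is 22 mm along y. It is built from two vertical stiles running the full outside height and two horizontal rails spanning the gap between the stiles.

C is a four-legged stool. The seat is 264×260 mm, 32 mm thick, top at z = 383 mm. It stands on four square legs, each 40×40 mm in cross-section, from z = 0 to the seat underside, each flush with a corner of the seat. Four stretchers, 40 mm wide and 30 mm tall, connect adjacent legs with their undersides at z = 159 mm, each running between the inner faces of the legs it joins and aligned with the legs' outer faces on the other axis.

The picture frame is on top of the table, centred. Two stools sit around the table at the −y, +x sides.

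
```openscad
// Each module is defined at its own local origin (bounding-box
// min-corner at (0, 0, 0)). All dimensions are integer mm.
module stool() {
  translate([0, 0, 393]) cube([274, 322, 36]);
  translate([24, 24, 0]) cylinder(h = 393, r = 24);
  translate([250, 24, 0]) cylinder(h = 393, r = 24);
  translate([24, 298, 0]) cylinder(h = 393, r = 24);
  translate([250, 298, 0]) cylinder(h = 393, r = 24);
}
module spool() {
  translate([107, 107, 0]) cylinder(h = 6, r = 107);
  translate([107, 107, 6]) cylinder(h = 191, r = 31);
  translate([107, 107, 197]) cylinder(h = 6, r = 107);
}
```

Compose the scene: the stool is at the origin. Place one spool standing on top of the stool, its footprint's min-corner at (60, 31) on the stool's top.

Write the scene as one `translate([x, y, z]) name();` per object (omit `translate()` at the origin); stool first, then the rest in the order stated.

stool();
translate([60, 31, 429]) spool();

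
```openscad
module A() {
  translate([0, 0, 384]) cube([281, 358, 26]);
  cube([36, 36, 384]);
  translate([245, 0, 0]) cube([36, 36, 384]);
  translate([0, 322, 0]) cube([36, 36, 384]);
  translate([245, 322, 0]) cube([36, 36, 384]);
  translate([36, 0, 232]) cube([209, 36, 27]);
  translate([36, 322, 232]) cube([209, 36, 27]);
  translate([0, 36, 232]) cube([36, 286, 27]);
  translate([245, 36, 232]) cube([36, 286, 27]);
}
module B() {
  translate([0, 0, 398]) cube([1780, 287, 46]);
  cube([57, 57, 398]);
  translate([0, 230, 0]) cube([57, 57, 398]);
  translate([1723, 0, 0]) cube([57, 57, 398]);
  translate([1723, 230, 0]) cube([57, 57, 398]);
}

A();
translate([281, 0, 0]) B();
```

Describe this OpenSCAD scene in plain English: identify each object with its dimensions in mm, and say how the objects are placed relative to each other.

A is a simple wooden stool: a rectangular seat 281 mm (x) by 358 mm (y), 26 mm thick, top face at z = 410 mm, on four square legs, each 36×36 mm in cross-section. The legs rest on z = 0, each flush with a corner of the seat. Four stretchers, 36 mm wide and 27 mm tall, connect adjacent legs with their undersides at z = 232 mm, each running between the inner faces of the legs it joins and aligned with the legs' outer faces on the other axis.

B is a bench: a 1780×287 mm seat slab, 46 mm thick, top at z = 444 mm, on four 57×57 mm square legs flush with the seat corners and standing on z = 0.

The bench is against the stool's +x side, with their −y faces flush.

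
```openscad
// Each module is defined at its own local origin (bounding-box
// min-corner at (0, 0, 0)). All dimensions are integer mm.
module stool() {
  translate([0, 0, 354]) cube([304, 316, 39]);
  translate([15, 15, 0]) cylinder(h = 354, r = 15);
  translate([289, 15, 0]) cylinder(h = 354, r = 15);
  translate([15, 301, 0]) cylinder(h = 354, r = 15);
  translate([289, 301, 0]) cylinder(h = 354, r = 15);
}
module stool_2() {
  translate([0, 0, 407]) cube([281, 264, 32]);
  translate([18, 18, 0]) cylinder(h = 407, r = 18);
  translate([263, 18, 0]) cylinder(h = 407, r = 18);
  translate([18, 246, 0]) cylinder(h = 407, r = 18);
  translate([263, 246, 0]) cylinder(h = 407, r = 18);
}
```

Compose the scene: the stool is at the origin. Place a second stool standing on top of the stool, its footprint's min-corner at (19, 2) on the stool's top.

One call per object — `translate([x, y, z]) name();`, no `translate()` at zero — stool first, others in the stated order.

stool();
translate([19, 2, 393]) stool_2();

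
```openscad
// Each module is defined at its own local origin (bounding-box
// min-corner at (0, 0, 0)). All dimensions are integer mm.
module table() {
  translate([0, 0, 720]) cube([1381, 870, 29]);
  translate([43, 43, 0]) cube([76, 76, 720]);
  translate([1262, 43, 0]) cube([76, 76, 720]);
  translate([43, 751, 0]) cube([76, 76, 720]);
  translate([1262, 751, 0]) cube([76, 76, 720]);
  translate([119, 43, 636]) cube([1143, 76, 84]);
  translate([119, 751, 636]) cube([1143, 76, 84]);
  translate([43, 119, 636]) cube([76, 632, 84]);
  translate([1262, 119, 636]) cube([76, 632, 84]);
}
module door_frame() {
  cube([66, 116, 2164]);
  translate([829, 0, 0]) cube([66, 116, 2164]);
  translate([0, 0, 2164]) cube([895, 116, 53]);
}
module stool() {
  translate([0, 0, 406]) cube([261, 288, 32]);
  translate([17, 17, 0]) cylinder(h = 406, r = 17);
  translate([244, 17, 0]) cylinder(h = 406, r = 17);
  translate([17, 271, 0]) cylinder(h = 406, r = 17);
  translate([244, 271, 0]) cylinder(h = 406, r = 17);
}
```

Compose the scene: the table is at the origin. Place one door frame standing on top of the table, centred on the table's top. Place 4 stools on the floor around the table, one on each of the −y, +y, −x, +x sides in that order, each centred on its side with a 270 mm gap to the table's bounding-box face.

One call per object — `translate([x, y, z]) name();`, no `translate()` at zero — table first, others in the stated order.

table();
translate([243, 377, 749]) door_frame();
translate([560, -558, 0]) stool();
translate([560, 1140, 0]) stool();
translate([-531, 291, 0]) stool();
translate([1651, 291, 0]) stool();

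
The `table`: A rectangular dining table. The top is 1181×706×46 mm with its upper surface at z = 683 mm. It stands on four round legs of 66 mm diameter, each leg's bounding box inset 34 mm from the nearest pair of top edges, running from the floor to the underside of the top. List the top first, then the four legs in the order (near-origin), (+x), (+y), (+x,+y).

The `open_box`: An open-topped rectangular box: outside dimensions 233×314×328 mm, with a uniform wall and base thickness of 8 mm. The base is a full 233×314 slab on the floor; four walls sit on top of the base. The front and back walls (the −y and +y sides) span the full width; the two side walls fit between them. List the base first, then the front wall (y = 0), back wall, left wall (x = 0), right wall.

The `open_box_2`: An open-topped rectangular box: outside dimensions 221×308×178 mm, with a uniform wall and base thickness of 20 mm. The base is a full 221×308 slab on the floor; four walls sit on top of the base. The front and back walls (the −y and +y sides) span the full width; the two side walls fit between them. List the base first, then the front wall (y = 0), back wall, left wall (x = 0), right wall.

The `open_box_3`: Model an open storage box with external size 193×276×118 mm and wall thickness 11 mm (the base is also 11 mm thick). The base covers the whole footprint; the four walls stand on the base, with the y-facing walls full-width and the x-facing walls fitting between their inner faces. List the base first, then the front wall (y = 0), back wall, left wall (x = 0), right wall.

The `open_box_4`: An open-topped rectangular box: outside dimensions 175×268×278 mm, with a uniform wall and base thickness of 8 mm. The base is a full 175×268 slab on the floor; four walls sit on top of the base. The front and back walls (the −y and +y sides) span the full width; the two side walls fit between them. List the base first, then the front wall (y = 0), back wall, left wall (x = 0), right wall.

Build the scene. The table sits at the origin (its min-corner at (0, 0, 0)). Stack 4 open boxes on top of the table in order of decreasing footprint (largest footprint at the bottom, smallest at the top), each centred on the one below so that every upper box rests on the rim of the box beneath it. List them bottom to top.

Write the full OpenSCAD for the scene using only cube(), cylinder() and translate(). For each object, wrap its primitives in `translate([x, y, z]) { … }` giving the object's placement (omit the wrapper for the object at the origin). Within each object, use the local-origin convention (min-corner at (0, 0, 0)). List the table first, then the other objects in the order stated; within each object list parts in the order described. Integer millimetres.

translate([0, 0, 637]) cube([1181, 706, 46]);
translate([67, 67, 0]) cylinder(h = 637, r = 33);
translate([1114, 67, 0]) cylinder(h = 637, r = 33);
translate([67, 639, 0]) cylinder(h = 637, r = 33);
translate([1114, 639, 0]) cylinder(h = 637, r = 33);
translate([474, 196, 683]) {
  cube([233, 314, 8]);
  translate([0, 0, 8]) cube([233, 8, 320]);
  translate([0, 306, 8]) cube([233, 8, 320]);
  translate([0, 8, 8]) cube([8, 298, 320]);
  translate([225, 8, 8]) cube([8, 298, 320]);
}
translate([480, 199, 1011]) {
  cube([221, 308, 20]);
  translate([0, 0, 20]) cube([221, 20, 158]);
  translate([0, 288, 20]) cube([221, 20, 158]);
  translate([0, 20, 20]) cube([20, 268, 158]);
  translate([201, 20, 20]) cube([20, 268, 158]);
}
translate([494, 215, 1189]) {
  cube([193, 276, 11]);
  translate([0, 0, 11]) cube([193, 11, 107]);
  translate([0, 265, 11]) cube([193, 11, 107]);
  translate([0, 11, 11]) cube([11, 254, 107]);
  translate([182, 11, 11]) cube([11, 254, 107]);
}
translate([503, 219, 1307]) {
  cube([175, 268, 8]);
  translate([0, 0, 8]) cube([175, 8, 270]);
  translate([0, 260, 8]) cube([175, 8, 270]);
  translate([0, 8, 8]) cube([8, 252, 270]);
  translate([167, 8, 8]) cube([8, 252, 270]);
}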